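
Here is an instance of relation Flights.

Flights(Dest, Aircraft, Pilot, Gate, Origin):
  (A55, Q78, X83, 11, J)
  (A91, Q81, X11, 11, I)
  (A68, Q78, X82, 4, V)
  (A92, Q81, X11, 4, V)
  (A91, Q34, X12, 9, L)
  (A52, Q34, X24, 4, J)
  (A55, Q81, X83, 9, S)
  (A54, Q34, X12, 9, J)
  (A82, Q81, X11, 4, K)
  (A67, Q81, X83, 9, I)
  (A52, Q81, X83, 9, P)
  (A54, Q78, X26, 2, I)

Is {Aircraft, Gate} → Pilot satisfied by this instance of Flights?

Yes

(Aircraft=Q78, Gate=11): 1 row → Pilot = X83 ✓
(Aircraft=Q81, Gate=11): 1 row → Pilot = X11 ✓
(Aircraft=Q78, Gate=4): 1 row → Pilot = X82 ✓
(Aircraft=Q81, Gate=4): 2 rows → Pilot = X11, X11 ✓
(Aircraft=Q34, Gate=9): 2 rows → Pilot = X12, X12 ✓
(Aircraft=Q34, Gate=4): 1 row → Pilot = X24 ✓
(Aircraft=Q81, Gate=9): 3 rows → Pilot = X83, X83, X83 ✓
(Aircraft=Q78, Gate=2): 1 row → Pilot = X26 ✓
Every {Aircraft, Gate} value is associated with a single Pilot value, so {Aircraft, Gate} → Pilot holds.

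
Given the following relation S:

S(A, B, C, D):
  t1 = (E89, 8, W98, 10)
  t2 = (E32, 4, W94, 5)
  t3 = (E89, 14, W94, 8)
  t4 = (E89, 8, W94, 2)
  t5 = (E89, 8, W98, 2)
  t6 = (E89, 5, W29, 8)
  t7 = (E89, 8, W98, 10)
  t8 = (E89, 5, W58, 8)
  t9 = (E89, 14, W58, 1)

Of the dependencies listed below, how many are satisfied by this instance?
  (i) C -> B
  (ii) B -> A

(i) C -> B: C=W94: rows 2, 3, 4 → B takes values {4, 14, 8} — violation; C=W58: rows 8, 9 → B takes values {5, 14} — violation — fails.
(ii) B -> A: every LHS value maps to a single RHS value — holds.
1 of the 2 dependencies holds.

1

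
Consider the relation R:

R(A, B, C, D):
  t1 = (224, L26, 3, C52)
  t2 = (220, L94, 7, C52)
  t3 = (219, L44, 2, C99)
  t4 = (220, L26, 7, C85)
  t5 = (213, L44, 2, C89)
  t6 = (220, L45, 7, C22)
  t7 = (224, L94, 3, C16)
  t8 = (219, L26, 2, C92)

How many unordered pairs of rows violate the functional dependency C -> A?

C=3: all 2 rows agree on A — 0 pairs.
C=7: all 3 rows agree on A — 0 pairs.
C=2: violating pairs (3,5), (5,8) — 2 pairs.

2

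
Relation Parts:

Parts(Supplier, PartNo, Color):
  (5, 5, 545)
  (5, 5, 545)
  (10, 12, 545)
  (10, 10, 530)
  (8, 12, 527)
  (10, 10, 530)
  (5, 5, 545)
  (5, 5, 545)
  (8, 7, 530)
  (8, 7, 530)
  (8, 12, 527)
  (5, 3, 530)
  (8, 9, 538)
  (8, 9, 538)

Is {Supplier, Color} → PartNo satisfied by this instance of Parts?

Yes

(Supplier=5, Color=545): 4 rows → PartNo = 5, 5, 5, 5 ✓
(Supplier=10, Color=545): 1 row → PartNo = 12 ✓
(Supplier=10, Color=530): 2 rows → PartNo = 10, 10 ✓
(Supplier=8, Color=527): 2 rows → PartNo = 12, 12 ✓
(Supplier=8, Color=530): 2 rows → PartNo = 7, 7 ✓
(Supplier=5, Color=530): 1 row → PartNo = 3 ✓
(Supplier=8, Color=538): 2 rows → PartNo = 9, 9 ✓
Every {Supplier, Color} value is associated with a single PartNo value, so {Supplier, Color} → PartNo holds.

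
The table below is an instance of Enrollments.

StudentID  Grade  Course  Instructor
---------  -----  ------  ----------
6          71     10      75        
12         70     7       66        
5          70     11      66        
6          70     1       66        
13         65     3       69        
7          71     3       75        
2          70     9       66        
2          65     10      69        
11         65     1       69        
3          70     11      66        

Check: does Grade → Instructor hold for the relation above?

Yes

Grade=71: 2 rows → Instructor = 75, 75 ✓
Grade=70: 5 rows → Instructor = 66, 66, 66, 66, 66 ✓
Grade=65: 3 rows → Instructor = 69, 69, 69 ✓
Every Grade value is associated with a single Instructor value, so Grade → Instructor holds.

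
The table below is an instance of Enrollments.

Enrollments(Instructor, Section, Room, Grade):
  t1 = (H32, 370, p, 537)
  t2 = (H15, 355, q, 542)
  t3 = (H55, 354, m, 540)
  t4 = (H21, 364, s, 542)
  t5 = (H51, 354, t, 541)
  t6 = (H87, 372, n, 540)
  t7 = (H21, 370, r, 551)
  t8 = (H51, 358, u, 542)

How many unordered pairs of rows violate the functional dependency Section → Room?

Section=370: violating pairs (1,7) — 1 pair.
Section=354: violating pairs (3,5) — 1 pair.

2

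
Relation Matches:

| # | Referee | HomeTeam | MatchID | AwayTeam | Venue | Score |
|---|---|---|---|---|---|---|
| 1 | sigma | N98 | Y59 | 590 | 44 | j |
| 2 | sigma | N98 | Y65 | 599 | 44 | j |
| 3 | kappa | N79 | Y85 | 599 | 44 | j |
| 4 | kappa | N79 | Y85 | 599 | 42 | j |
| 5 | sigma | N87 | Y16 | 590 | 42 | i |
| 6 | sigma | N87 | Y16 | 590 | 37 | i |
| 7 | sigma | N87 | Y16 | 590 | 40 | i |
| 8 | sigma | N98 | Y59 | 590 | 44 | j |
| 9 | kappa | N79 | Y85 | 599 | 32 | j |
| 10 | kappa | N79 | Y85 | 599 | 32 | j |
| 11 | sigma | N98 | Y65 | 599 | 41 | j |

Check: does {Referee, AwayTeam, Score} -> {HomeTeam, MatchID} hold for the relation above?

(Referee=sigma, AwayTeam=590, Score=j): rows 1, 8 → {HomeTeam,MatchID} = (N98, Y59), (N98, Y59) ✓
(Referee=sigma, AwayTeam=599, Score=j): rows 2, 11 → {HomeTeam,MatchID} = (N98, Y65), (N98, Y65) ✓
(Referee=kappa, AwayTeam=599, Score=j): rows 3, 4, 9, 10 → {HomeTeam,MatchID} = (N79, Y85), (N79, Y85), (N79, Y85), (N79, Y85) ✓
(Referee=sigma, AwayTeam=590, Score=i): rows 5, 6, 7 → {HomeTeam,MatchID} = (N87, Y16), (N87, Y16), (N87, Y16) ✓
Every {Referee, AwayTeam, Score} value is associated with a single {HomeTeam, MatchID} value, so {Referee, AwayTeam, Score} -> {HomeTeam, MatchID} holds.

Yes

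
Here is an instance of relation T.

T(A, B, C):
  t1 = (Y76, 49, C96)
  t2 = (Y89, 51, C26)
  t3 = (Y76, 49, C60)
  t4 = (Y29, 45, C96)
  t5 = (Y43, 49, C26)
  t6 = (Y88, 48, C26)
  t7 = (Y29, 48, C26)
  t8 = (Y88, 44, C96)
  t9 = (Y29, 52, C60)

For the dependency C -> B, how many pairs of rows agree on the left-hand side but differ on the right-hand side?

9

C=C96: violating pairs (1,4), (1,8), (4,8) — 3 pairs.
C=C26: violating pairs (2,5), (2,6), (2,7), (5,6), (5,7) — 5 pairs.
C=C60: violating pairs (3,9) — 1 pair.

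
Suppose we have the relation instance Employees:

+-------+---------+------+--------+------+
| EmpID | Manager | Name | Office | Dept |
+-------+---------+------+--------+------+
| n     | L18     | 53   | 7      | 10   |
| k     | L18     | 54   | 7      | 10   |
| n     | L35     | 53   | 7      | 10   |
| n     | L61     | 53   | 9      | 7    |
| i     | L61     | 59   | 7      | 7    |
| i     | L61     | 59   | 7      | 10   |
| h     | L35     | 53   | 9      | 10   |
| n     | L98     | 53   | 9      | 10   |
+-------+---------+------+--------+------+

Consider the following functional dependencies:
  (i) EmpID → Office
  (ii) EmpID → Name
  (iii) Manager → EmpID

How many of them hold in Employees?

1

(i) EmpID → Office: EmpID=n: 4 rows → Office takes values {7, 9} — violation — fails.
(ii) EmpID → Name: every LHS value maps to a single RHS value — holds.
(iii) Manager → EmpID: Manager=L18: 2 rows → EmpID takes values {n, k} — violation; Manager=L35: 2 rows → EmpID takes values {n, h} — violation; Manager=L61: 3 rows → EmpID takes values {n, i} — violation — fails.
1 of the 3 dependencies holds.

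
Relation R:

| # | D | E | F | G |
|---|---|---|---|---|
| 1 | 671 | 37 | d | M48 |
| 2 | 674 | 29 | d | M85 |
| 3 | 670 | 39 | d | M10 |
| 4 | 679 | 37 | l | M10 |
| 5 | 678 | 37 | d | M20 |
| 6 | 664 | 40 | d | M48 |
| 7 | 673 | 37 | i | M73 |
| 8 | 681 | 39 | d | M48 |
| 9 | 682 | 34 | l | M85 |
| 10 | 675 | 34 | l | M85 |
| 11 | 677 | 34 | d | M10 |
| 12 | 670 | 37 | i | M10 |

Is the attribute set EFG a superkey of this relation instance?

Rows 9 and 10 have the same EFG value (E=34, F=l, G=M85) but are distinct tuples, so EFG does not determine every attribute — not a superkey.

No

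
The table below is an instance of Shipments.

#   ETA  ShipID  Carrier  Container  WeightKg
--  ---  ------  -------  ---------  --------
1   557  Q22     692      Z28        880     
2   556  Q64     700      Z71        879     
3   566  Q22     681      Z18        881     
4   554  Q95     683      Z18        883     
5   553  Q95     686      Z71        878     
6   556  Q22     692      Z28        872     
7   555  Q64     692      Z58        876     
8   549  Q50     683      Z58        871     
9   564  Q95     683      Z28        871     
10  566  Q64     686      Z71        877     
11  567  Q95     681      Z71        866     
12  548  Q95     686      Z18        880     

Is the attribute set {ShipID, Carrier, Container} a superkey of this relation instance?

Rows 1 and 6 have the same {ShipID, Carrier, Container} value (ShipID=Q22, Carrier=692, Container=Z28) but are distinct tuples, so {ShipID, Carrier, Container} does not determine every attribute — not a superkey.

No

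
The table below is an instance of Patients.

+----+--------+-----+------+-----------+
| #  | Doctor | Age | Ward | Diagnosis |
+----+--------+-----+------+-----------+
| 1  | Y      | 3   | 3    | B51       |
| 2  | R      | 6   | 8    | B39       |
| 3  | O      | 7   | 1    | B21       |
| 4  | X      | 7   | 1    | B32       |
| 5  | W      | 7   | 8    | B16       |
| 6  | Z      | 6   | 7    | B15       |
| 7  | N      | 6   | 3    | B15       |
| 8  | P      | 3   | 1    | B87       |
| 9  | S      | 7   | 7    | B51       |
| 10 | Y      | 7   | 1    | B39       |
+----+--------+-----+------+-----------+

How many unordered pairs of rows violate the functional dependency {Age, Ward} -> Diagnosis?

(Age=7, Ward=1): violating pairs (3,4), (3,10), (4,10) — 3 pairs.

3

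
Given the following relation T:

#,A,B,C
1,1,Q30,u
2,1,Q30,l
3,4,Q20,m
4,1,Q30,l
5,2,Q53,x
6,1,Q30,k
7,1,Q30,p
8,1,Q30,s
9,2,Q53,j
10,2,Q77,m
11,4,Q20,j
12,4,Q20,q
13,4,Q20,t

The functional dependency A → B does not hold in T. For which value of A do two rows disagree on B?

A=1: rows 1, 2, 4, 6, 7, 8 → B = Q30, Q30, Q30, Q30, Q30, Q30 ✓
A=4: rows 3, 11, 12, 13 → B = Q20, Q20, Q20, Q20 ✓
A=2: rows 5, 9, 10 → B takes values {Q53, Q77} — violation
The only A value with inconsistent B is A=2.

2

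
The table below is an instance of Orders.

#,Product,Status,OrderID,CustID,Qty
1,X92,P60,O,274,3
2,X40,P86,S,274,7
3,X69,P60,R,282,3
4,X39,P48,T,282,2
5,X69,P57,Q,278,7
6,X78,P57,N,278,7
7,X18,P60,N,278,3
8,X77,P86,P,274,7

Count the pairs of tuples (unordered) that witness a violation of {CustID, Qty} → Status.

0

(CustID=274, Qty=7): all 2 rows agree on Status — 0 pairs.
(CustID=278, Qty=7): all 2 rows agree on Status — 0 pairs.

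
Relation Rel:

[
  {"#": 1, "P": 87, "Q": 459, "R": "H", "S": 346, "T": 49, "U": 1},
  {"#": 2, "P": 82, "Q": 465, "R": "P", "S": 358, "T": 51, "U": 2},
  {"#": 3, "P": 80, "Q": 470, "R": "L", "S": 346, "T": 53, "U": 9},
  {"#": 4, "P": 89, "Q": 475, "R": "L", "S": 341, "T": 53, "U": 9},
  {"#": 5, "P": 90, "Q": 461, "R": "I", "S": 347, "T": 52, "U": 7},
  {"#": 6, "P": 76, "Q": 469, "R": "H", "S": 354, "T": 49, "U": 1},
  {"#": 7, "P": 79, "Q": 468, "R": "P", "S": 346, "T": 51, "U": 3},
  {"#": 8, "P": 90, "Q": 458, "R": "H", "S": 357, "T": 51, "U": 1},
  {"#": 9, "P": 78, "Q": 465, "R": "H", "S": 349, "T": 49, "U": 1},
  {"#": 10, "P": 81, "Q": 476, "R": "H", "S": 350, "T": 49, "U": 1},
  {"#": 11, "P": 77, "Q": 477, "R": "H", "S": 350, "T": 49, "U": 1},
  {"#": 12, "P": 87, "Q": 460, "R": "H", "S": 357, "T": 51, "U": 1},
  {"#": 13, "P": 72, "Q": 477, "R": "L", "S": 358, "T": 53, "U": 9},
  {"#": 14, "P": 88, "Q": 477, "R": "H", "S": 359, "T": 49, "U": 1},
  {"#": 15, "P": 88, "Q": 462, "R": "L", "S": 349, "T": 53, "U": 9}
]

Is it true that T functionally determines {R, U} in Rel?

T=49: rows 1, 6, 9, 10, 11, 14 → {R,U} = (H, 1), (H, 1), (H, 1), (H, 1), (H, 1), (H, 1) ✓
T=51: rows 2, 7, 8, 12 → {R,U} takes values {(P, 2), (P, 3), (H, 1)} — violation
T=53: rows 3, 4, 13, 15 → {R,U} = (L, 9), (L, 9), (L, 9), (L, 9) ✓
T=52: row 5 → {R,U} = (I, 7) ✓
Two rows agree on T but differ on {R, U}, so T -> {R, U} does not hold.

No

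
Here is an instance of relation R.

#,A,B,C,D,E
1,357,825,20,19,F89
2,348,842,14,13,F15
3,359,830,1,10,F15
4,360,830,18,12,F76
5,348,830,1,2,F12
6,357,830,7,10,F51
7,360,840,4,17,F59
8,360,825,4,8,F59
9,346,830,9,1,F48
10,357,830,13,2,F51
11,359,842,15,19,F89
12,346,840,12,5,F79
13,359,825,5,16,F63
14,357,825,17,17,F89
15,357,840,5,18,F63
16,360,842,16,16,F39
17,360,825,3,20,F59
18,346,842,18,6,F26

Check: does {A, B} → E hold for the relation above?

Yes

(A=357, B=825): rows 1, 14 → E = F89, F89 ✓
(A=348, B=842): row 2 → E = F15 ✓
(A=359, B=830): row 3 → E = F15 ✓
(A=360, B=830): row 4 → E = F76 ✓
(A=348, B=830): row 5 → E = F12 ✓
(A=357, B=830): rows 6, 10 → E = F51, F51 ✓
(A=360, B=840): row 7 → E = F59 ✓
(A=360, B=825): rows 8, 17 → E = F59, F59 ✓
(A=346, B=830): row 9 → E = F48 ✓
(A=359, B=842): row 11 → E = F89 ✓
(A=346, B=840): row 12 → E = F79 ✓
(A=359, B=825): row 13 → E = F63 ✓
(A=357, B=840): row 15 → E = F63 ✓
(A=360, B=842): row 16 → E = F39 ✓
(A=346, B=842): row 18 → E = F26 ✓
Every {A, B} value is associated with a single E value, so {A, B} → E holds.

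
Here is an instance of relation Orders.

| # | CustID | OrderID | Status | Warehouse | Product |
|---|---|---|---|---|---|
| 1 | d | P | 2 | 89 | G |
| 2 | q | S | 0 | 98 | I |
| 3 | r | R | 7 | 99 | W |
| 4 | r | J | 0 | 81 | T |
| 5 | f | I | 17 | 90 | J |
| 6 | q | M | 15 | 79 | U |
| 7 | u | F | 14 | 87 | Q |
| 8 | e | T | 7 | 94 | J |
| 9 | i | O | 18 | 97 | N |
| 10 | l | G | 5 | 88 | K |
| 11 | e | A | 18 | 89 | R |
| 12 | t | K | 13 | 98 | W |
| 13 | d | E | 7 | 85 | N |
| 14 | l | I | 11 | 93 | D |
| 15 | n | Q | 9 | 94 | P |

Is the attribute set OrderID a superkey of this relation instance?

Rows 5 and 14 have the same OrderID value OrderID=I but are distinct tuples, so OrderID does not determine every attribute — not a superkey.

No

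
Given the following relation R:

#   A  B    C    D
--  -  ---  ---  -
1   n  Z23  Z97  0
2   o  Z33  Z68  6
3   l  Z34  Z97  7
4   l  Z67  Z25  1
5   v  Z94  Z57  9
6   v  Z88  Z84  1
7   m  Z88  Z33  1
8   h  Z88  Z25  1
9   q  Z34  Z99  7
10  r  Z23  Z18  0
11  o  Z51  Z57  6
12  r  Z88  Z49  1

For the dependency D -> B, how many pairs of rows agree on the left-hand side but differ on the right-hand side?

D=0: all 2 rows agree on B — 0 pairs.
D=6: violating pairs (2,11) — 1 pair.
D=7: all 2 rows agree on B — 0 pairs.
D=1: violating pairs (4,6), (4,7), (4,8), (4,12) — 4 pairs.

5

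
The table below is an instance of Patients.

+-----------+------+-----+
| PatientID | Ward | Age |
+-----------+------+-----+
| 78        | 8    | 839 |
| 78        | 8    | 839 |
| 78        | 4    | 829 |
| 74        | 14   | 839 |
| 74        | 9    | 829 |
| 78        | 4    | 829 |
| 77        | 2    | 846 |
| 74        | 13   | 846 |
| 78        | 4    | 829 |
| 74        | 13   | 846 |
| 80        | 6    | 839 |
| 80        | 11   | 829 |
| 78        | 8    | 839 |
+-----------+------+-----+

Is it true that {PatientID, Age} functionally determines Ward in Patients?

(PatientID=78, Age=839): 3 rows → Ward = 8, 8, 8 ✓
(PatientID=78, Age=829): 3 rows → Ward = 4, 4, 4 ✓
(PatientID=74, Age=839): 1 row → Ward = 14 ✓
(PatientID=74, Age=829): 1 row → Ward = 9 ✓
(PatientID=77, Age=846): 1 row → Ward = 2 ✓
(PatientID=74, Age=846): 2 rows → Ward = 13, 13 ✓
(PatientID=80, Age=839): 1 row → Ward = 6 ✓
(PatientID=80, Age=829): 1 row → Ward = 11 ✓
Every {PatientID, Age} value is associated with a single Ward value, so {PatientID, Age} -> Ward holds.

Yes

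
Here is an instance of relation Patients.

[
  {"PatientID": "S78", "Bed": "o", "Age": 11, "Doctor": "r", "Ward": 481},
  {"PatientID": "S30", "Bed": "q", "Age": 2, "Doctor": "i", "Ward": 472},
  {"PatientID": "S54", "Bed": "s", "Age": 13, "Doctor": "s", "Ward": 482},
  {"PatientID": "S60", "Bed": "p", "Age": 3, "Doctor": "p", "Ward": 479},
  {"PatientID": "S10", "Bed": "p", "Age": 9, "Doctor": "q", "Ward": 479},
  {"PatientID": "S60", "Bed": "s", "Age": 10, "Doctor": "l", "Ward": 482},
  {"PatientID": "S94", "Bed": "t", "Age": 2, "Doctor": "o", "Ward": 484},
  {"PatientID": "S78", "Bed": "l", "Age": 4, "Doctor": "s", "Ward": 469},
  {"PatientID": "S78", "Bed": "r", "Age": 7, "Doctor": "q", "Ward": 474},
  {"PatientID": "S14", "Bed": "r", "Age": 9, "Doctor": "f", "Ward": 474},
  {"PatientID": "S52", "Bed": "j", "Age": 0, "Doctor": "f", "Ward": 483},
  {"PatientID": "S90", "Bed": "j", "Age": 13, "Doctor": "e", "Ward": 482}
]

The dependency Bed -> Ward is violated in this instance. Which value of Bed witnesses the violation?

Bed=o: 1 row → Ward = 481 ✓
Bed=q: 1 row → Ward = 472 ✓
Bed=s: 2 rows → Ward = 482, 482 ✓
Bed=p: 2 rows → Ward = 479, 479 ✓
Bed=t: 1 row → Ward = 484 ✓
Bed=l: 1 row → Ward = 469 ✓
Bed=r: 2 rows → Ward = 474, 474 ✓
Bed=j: 2 rows → Ward takes values {483, 482} — violation
The only Bed value with inconsistent Ward is Bed=j.

j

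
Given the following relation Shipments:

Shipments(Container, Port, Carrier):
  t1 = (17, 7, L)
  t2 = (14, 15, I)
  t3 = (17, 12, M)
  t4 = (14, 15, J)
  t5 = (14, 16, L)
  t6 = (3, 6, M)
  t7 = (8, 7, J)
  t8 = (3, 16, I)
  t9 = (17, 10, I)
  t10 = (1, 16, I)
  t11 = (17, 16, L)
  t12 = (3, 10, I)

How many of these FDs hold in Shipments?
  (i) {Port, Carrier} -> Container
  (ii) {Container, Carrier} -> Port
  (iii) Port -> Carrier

(i) {Port, Carrier} -> Container: (Port=16, Carrier=L): rows 5, 11 → Container takes values {14, 17} — violation; (Port=16, Carrier=I): rows 8, 10 → Container takes values {3, 1} — violation; (Port=10, Carrier=I): rows 9, 12 → Container takes values {17, 3} — violation — fails.
(ii) {Container, Carrier} -> Port: (Container=17, Carrier=L): rows 1, 11 → Port takes values {7, 16} — violation; (Container=3, Carrier=I): rows 8, 12 → Port takes values {16, 10} — violation — fails.
(iii) Port -> Carrier: Port=7: rows 1, 7 → Carrier takes values {L, J} — violation; Port=15: rows 2, 4 → Carrier takes values {I, J} — violation; Port=16: rows 5, 8, 10, 11 → Carrier takes values {L, I} — violation — fails.
None of the 3 dependencies hold.

0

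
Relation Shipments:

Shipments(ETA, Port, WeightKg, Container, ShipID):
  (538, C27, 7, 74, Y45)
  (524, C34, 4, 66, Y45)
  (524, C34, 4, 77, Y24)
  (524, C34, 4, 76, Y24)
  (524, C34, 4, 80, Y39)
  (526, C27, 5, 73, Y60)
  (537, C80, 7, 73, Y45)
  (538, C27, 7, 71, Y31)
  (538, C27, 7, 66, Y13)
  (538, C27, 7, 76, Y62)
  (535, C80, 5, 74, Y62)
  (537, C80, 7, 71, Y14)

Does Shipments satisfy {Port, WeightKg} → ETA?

(Port=C27, WeightKg=7): 4 rows → ETA = 538, 538, 538, 538 ✓
(Port=C34, WeightKg=4): 4 rows → ETA = 524, 524, 524, 524 ✓
(Port=C27, WeightKg=5): 1 row → ETA = 526 ✓
(Port=C80, WeightKg=7): 2 rows → ETA = 537, 537 ✓
(Port=C80, WeightKg=5): 1 row → ETA = 535 ✓
Every {Port, WeightKg} value is associated with a single ETA value, so {Port, WeightKg} → ETA holds.

Yes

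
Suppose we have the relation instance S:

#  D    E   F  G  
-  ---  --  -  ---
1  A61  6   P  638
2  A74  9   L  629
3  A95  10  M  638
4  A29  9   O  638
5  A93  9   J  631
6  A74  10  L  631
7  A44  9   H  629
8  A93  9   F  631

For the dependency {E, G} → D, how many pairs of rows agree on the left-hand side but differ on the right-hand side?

1

(E=9, G=629): violating pairs (2,7) — 1 pair.
(E=9, G=631): all 2 rows agree on D — 0 pairs.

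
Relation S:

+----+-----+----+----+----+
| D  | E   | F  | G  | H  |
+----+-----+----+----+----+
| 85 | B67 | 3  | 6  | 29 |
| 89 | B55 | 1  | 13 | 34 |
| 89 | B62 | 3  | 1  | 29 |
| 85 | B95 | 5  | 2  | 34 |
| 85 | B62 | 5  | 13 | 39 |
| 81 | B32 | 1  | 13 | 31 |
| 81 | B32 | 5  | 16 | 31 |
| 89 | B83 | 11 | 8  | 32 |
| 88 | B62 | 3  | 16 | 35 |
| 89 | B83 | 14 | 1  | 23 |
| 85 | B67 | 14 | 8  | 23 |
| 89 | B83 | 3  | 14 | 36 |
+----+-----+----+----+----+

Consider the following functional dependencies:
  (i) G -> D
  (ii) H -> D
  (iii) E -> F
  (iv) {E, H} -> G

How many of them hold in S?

0

(i) G -> D: G=13: 3 rows → D takes values {89, 85, 81} — violation; G=16: 2 rows → D takes values {81, 88} — violation; G=8: 2 rows → D takes values {89, 85} — violation — fails.
(ii) H -> D: H=29: 2 rows → D takes values {85, 89} — violation; H=34: 2 rows → D takes values {89, 85} — violation; H=23: 2 rows → D takes values {89, 85} — violation — fails.
(iii) E -> F: E=B67: 2 rows → F takes values {3, 14} — violation; E=B62: 3 rows → F takes values {3, 5} — violation; E=B32: 2 rows → F takes values {1, 5} — violation; E=B83: 3 rows → F takes values {11, 14, 3} — violation — fails.
(iv) {E, H} -> G: (E=B32, H=31): 2 rows → G takes values {13, 16} — violation — fails.
None of the 4 dependencies hold.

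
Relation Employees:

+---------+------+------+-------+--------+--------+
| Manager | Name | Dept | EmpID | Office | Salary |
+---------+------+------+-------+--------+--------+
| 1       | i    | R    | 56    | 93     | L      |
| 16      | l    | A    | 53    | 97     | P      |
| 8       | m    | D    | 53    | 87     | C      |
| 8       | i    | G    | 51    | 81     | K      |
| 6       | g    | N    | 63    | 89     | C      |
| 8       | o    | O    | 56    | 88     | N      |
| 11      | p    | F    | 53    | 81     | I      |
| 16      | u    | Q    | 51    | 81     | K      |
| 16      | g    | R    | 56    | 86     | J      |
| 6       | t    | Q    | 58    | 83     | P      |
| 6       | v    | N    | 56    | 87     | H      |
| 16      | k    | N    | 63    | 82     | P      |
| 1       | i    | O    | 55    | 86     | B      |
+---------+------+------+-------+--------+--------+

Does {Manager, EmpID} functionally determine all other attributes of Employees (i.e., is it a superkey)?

Yes

All 13 rows have distinct {Manager, EmpID} values, so {Manager, EmpID} → (all attributes) holds and {Manager, EmpID} is a superkey.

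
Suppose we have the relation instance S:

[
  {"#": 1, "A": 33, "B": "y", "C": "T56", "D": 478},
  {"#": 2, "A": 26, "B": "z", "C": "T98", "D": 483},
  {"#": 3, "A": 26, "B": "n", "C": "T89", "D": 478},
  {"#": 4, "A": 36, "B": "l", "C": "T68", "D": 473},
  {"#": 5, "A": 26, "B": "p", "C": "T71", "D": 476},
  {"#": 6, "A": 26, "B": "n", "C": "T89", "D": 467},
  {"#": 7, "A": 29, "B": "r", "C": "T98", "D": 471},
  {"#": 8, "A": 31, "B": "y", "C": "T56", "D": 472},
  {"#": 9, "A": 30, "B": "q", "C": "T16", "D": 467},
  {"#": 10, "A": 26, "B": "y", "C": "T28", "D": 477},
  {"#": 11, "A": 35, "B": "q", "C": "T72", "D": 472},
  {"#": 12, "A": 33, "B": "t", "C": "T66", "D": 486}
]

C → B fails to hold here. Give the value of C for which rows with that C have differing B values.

T98

C=T56: rows 1, 8 → B = y, y ✓
C=T98: rows 2, 7 → B takes values {z, r} — violation
C=T89: rows 3, 6 → B = n, n ✓
C=T68: row 4 → B = l ✓
C=T71: row 5 → B = p ✓
C=T16: row 9 → B = q ✓
C=T28: row 10 → B = y ✓
C=T72: row 11 → B = q ✓
C=T66: row 12 → B = t ✓
The only C value with inconsistent B is C=T98.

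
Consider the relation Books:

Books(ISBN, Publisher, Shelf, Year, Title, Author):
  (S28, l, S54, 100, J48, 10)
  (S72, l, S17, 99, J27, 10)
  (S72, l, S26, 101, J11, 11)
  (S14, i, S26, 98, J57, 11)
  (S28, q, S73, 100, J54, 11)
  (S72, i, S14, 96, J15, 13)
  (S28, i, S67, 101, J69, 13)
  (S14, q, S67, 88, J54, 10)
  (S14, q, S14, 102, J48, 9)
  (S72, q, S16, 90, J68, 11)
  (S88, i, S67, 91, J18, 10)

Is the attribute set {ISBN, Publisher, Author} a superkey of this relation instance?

Yes

All 11 rows have distinct {ISBN, Publisher, Author} values, so {ISBN, Publisher, Author} → (all attributes) holds and {ISBN, Publisher, Author} is a superkey.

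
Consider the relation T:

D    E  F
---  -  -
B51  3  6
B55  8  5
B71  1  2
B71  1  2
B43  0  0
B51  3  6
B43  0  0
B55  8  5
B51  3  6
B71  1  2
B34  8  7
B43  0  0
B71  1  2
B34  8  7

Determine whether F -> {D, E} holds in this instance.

F=6: 3 rows → {D,E} = (B51, 3), (B51, 3), (B51, 3) ✓
F=5: 2 rows → {D,E} = (B55, 8), (B55, 8) ✓
F=2: 4 rows → {D,E} = (B71, 1), (B71, 1), (B71, 1), (B71, 1) ✓
F=0: 3 rows → {D,E} = (B43, 0), (B43, 0), (B43, 0) ✓
F=7: 2 rows → {D,E} = (B34, 8), (B34, 8) ✓
Every F value is associated with a single {D, E} value, so F -> {D, E} holds.

Yes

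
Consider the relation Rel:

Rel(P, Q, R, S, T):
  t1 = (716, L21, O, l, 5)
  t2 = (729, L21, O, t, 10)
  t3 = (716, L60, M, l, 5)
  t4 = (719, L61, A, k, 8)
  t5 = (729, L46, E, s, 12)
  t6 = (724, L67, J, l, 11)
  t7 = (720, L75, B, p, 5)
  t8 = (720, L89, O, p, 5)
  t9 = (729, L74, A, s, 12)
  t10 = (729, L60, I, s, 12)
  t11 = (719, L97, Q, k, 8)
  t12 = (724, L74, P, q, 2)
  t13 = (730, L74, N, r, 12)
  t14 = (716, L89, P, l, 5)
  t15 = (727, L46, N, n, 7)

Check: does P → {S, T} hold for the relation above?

P=716: rows 1, 3, 14 → {S,T} = (l, 5), (l, 5), (l, 5) ✓
P=729: rows 2, 5, 9, 10 → {S,T} takes values {(t, 10), (s, 12)} — violation
P=719: rows 4, 11 → {S,T} = (k, 8), (k, 8) ✓
P=724: rows 6, 12 → {S,T} takes values {(l, 11), (q, 2)} — violation
P=720: rows 7, 8 → {S,T} = (p, 5), (p, 5) ✓
P=730: row 13 → {S,T} = (r, 12) ✓
P=727: row 15 → {S,T} = (n, 7) ✓
Two rows agree on P but differ on {S, T}, so P → {S, T} does not hold.

No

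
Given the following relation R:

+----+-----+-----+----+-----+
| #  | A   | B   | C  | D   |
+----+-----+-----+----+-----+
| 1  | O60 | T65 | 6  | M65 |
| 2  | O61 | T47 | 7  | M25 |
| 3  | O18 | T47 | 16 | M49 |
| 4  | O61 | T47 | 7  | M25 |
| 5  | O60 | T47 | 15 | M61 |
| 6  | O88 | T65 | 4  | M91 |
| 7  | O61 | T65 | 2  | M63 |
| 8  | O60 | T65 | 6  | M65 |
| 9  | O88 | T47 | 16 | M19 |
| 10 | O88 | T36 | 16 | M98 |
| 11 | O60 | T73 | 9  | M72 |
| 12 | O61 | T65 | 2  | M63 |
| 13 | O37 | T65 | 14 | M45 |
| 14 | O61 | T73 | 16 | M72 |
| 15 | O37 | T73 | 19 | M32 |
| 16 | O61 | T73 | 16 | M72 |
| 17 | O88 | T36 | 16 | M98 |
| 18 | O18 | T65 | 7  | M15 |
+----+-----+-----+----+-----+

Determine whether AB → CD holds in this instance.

Yes

(A=O60, B=T65): rows 1, 8 → {C,D} = (6, M65), (6, M65) ✓
(A=O61, B=T47): rows 2, 4 → {C,D} = (7, M25), (7, M25) ✓
(A=O18, B=T47): row 3 → {C,D} = (16, M49) ✓
(A=O60, B=T47): row 5 → {C,D} = (15, M61) ✓
(A=O88, B=T65): row 6 → {C,D} = (4, M91) ✓
(A=O61, B=T65): rows 7, 12 → {C,D} = (2, M63), (2, M63) ✓
(A=O88, B=T47): row 9 → {C,D} = (16, M19) ✓
(A=O88, B=T36): rows 10, 17 → {C,D} = (16, M98), (16, M98) ✓
(A=O60, B=T73): row 11 → {C,D} = (9, M72) ✓
(A=O37, B=T65): row 13 → {C,D} = (14, M45) ✓
(A=O61, B=T73): rows 14, 16 → {C,D} = (16, M72), (16, M72) ✓
(A=O37, B=T73): row 15 → {C,D} = (19, M32) ✓
(A=O18, B=T65): row 18 → {C,D} = (7, M15) ✓
Every AB value is associated with a single CD value, so AB → CD holds.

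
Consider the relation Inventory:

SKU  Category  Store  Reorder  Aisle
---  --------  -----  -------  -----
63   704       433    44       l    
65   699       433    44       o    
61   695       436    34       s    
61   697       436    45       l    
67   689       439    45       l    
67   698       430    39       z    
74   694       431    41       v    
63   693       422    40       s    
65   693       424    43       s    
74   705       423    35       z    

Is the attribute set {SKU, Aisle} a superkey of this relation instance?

Yes

All 10 rows have distinct {SKU, Aisle} values, so {SKU, Aisle} → (all attributes) holds and {SKU, Aisle} is a superkey.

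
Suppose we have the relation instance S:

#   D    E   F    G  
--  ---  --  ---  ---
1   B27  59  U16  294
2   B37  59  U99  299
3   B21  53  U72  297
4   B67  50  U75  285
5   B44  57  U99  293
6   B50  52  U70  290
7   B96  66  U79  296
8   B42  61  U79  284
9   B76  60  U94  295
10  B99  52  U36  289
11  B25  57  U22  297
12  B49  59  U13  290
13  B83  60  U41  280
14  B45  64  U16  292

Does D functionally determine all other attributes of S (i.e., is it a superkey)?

Yes

All 14 rows have distinct D values, so D → (all attributes) holds and D is a superkey.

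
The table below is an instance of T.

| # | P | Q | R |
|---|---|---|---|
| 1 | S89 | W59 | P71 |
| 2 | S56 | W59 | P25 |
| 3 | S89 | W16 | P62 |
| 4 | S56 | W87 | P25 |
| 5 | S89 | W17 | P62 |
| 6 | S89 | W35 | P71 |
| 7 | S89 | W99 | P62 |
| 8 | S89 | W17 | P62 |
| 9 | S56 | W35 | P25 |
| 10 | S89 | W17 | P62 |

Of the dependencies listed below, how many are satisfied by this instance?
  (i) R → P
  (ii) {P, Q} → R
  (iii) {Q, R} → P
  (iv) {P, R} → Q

3

(i) R → P: every LHS value maps to a single RHS value — holds.
(ii) {P, Q} → R: every LHS value maps to a single RHS value — holds.
(iii) {Q, R} → P: every LHS value maps to a single RHS value — holds.
(iv) {P, R} → Q: (P=S89, R=P71): rows 1, 6 → Q takes values {W59, W35} — violation; (P=S56, R=P25): rows 2, 4, 9 → Q takes values {W59, W87, W35} — violation; (P=S89, R=P62): rows 3, 5, 7, 8, 10 → Q takes values {W16, W17, W99} — violation — fails.
3 of the 4 dependencies hold.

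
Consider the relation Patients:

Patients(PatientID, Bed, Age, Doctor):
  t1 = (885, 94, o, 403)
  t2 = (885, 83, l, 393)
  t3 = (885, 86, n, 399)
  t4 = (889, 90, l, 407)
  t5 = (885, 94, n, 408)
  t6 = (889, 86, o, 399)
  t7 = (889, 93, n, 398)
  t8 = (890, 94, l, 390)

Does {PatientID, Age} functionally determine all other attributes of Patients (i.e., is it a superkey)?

No

Rows 3 and 5 have the same {PatientID, Age} value (PatientID=885, Age=n) but are distinct tuples, so {PatientID, Age} does not determine every attribute — not a superkey.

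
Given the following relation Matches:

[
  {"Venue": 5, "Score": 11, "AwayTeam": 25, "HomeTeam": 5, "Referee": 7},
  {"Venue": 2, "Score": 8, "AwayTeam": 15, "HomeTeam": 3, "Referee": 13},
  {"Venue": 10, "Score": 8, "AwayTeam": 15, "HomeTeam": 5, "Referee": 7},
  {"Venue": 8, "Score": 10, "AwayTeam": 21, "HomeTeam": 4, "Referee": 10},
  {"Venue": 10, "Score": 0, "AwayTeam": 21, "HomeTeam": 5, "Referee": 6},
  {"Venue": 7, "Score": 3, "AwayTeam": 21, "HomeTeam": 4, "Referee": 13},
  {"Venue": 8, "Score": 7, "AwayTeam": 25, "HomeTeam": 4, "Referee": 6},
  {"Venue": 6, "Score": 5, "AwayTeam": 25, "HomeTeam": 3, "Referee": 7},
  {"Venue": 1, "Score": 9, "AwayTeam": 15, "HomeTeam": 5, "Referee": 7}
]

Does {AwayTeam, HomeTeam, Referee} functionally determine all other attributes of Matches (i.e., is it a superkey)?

No

Two distinct rows share (AwayTeam=15, HomeTeam=5, Referee=7), so {AwayTeam, HomeTeam, Referee} does not determine every attribute — not a superkey.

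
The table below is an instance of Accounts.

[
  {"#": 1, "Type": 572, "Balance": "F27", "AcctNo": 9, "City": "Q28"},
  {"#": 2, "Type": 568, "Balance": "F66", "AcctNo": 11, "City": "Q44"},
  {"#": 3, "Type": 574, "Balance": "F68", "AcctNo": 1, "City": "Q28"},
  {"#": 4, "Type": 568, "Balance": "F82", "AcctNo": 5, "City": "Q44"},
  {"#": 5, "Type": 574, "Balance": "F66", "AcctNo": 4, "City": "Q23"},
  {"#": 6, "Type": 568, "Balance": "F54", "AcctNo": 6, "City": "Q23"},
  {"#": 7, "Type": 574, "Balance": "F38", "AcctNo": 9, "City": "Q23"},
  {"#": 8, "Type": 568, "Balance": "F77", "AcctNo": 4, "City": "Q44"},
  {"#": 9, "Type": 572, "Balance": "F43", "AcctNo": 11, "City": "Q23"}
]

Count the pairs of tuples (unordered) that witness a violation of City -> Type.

6

City=Q28: violating pairs (1,3) — 1 pair.
City=Q44: all 3 rows agree on Type — 0 pairs.
City=Q23: violating pairs (5,6), (5,9), (6,7), (6,9), (7,9) — 5 pairs.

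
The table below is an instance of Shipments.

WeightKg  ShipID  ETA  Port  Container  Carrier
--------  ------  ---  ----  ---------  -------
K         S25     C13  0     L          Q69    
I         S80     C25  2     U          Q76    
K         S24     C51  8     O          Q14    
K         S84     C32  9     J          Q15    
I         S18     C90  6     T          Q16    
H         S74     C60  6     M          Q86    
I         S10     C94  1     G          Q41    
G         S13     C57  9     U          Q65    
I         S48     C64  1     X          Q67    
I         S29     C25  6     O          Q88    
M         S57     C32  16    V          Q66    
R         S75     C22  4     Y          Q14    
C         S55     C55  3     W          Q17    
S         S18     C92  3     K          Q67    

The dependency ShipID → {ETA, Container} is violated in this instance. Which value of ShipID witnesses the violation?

S18

ShipID=S25: 1 row → {ETA,Container} = (C13, L) ✓
ShipID=S80: 1 row → {ETA,Container} = (C25, U) ✓
ShipID=S24: 1 row → {ETA,Container} = (C51, O) ✓
ShipID=S84: 1 row → {ETA,Container} = (C32, J) ✓
ShipID=S18: 2 rows → {ETA,Container} takes values {(C90, T), (C92, K)} — violation
ShipID=S74: 1 row → {ETA,Container} = (C60, M) ✓
ShipID=S10: 1 row → {ETA,Container} = (C94, G) ✓
ShipID=S13: 1 row → {ETA,Container} = (C57, U) ✓
ShipID=S48: 1 row → {ETA,Container} = (C64, X) ✓
ShipID=S29: 1 row → {ETA,Container} = (C25, O) ✓
ShipID=S57: 1 row → {ETA,Container} = (C32, V) ✓
ShipID=S75: 1 row → {ETA,Container} = (C22, Y) ✓
ShipID=S55: 1 row → {ETA,Container} = (C55, W) ✓
The only ShipID value with inconsistent RHS is ShipID=S18.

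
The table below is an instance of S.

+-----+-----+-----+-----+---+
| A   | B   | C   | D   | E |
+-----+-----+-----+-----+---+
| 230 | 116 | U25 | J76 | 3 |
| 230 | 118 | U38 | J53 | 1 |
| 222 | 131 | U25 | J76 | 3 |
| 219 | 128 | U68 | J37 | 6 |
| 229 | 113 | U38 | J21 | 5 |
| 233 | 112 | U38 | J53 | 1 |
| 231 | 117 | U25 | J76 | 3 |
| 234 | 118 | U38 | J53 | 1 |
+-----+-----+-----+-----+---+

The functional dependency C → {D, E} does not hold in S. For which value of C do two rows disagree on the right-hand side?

C=U25: 3 rows → {D,E} = (J76, 3), (J76, 3), (J76, 3) ✓
C=U38: 4 rows → {D,E} takes values {(J53, 1), (J21, 5)} — violation
C=U68: 1 row → {D,E} = (J37, 6) ✓
The only C value with inconsistent RHS is C=U38.

U38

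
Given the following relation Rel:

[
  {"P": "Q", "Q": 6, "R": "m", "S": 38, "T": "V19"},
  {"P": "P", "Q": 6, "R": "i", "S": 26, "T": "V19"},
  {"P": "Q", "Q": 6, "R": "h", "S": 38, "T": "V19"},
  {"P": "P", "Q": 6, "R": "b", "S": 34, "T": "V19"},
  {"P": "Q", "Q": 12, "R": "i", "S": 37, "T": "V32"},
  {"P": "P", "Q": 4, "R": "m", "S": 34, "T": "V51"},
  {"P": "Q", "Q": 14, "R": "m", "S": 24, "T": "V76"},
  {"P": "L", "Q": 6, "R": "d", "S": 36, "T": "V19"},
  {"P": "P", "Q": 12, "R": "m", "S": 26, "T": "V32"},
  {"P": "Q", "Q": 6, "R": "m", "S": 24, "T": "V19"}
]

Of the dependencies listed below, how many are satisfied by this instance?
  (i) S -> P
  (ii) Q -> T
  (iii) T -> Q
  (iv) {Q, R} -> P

4

(i) S -> P: every LHS value maps to a single RHS value — holds.
(ii) Q -> T: every LHS value maps to a single RHS value — holds.
(iii) T -> Q: every LHS value maps to a single RHS value — holds.
(iv) {Q, R} -> P: every LHS value maps to a single RHS value — holds.
4 of the 4 dependencies hold.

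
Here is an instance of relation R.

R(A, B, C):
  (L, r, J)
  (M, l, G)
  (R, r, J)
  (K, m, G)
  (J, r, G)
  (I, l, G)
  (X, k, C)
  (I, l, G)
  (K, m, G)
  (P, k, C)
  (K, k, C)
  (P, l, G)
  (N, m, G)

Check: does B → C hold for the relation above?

B=r: 3 rows → C takes values {J, G} — violation
B=l: 4 rows → C = G, G, G, G ✓
B=m: 3 rows → C = G, G, G ✓
B=k: 3 rows → C = C, C, C ✓
Two rows agree on B but differ on C, so B → C does not hold.

No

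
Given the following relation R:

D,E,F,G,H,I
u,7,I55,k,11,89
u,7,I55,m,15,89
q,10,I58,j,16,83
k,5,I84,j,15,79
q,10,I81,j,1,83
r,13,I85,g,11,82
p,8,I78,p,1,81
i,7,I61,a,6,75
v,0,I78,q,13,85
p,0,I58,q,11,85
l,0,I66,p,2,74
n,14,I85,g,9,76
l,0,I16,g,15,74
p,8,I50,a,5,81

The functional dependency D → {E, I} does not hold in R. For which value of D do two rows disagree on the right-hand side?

D=u: 2 rows → {E,I} = (7, 89), (7, 89) ✓
D=q: 2 rows → {E,I} = (10, 83), (10, 83) ✓
D=k: 1 row → {E,I} = (5, 79) ✓
D=r: 1 row → {E,I} = (13, 82) ✓
D=p: 3 rows → {E,I} takes values {(8, 81), (0, 85)} — violation
D=i: 1 row → {E,I} = (7, 75) ✓
D=v: 1 row → {E,I} = (0, 85) ✓
D=l: 2 rows → {E,I} = (0, 74), (0, 74) ✓
D=n: 1 row → {E,I} = (14, 76) ✓
The only D value with inconsistent RHS is D=p.

p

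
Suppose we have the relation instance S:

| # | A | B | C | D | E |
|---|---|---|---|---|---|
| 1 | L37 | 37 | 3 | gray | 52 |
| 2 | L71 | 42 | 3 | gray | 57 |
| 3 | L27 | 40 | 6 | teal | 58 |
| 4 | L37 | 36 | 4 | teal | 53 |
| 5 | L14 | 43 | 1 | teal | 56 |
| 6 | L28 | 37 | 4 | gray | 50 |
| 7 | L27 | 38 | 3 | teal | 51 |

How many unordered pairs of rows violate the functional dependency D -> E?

D=gray: violating pairs (1,2), (1,6), (2,6) — 3 pairs.
D=teal: violating pairs (3,4), (3,5), (3,7), (4,5), (4,7), (5,7) — 6 pairs.

9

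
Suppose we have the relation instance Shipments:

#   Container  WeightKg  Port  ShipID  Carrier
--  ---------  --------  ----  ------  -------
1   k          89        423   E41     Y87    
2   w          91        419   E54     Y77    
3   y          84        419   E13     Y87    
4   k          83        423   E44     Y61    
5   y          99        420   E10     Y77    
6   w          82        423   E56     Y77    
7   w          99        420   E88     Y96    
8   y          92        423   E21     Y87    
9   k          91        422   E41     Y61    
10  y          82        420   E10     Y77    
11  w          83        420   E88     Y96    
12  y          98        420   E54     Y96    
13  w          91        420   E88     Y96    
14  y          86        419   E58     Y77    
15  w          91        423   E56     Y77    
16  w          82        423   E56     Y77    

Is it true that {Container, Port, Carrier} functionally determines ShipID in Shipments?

(Container=k, Port=423, Carrier=Y87): row 1 → ShipID = E41 ✓
(Container=w, Port=419, Carrier=Y77): row 2 → ShipID = E54 ✓
(Container=y, Port=419, Carrier=Y87): row 3 → ShipID = E13 ✓
(Container=k, Port=423, Carrier=Y61): row 4 → ShipID = E44 ✓
(Container=y, Port=420, Carrier=Y77): rows 5, 10 → ShipID = E10, E10 ✓
(Container=w, Port=423, Carrier=Y77): rows 6, 15, 16 → ShipID = E56, E56, E56 ✓
(Container=w, Port=420, Carrier=Y96): rows 7, 11, 13 → ShipID = E88, E88, E88 ✓
(Container=y, Port=423, Carrier=Y87): row 8 → ShipID = E21 ✓
(Container=k, Port=422, Carrier=Y61): row 9 → ShipID = E41 ✓
(Container=y, Port=420, Carrier=Y96): row 12 → ShipID = E54 ✓
(Container=y, Port=419, Carrier=Y77): row 14 → ShipID = E58 ✓
Every {Container, Port, Carrier} value is associated with a single ShipID value, so {Container, Port, Carrier} -> ShipID holds.

Yes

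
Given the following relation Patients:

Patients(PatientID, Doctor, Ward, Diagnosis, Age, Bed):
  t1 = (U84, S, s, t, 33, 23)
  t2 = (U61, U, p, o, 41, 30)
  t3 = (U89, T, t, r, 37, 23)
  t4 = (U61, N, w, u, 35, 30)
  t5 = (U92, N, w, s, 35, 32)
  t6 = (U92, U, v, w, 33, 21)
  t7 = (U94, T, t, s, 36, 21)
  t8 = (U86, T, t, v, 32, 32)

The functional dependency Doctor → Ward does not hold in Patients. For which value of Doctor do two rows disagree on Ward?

Doctor=S: row 1 → Ward = s ✓
Doctor=U: rows 2, 6 → Ward takes values {p, v} — violation
Doctor=T: rows 3, 7, 8 → Ward = t, t, t ✓
Doctor=N: rows 4, 5 → Ward = w, w ✓
The only Doctor value with inconsistent Ward is Doctor=U.

U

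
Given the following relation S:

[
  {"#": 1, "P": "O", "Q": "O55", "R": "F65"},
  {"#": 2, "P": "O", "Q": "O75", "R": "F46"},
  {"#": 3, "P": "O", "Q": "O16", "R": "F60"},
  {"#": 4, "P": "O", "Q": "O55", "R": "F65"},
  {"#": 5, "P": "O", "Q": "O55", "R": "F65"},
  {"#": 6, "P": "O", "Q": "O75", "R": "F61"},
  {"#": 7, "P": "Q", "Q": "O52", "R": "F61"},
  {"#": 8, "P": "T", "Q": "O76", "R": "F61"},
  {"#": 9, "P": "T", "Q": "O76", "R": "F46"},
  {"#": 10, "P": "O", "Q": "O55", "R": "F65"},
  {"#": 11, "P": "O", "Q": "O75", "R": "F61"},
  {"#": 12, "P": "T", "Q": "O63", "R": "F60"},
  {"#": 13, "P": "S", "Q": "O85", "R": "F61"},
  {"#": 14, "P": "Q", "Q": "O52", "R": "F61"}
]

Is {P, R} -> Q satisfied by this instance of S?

Yes

(P=O, R=F65): rows 1, 4, 5, 10 → Q = O55, O55, O55, O55 ✓
(P=O, R=F46): row 2 → Q = O75 ✓
(P=O, R=F60): row 3 → Q = O16 ✓
(P=O, R=F61): rows 6, 11 → Q = O75, O75 ✓
(P=Q, R=F61): rows 7, 14 → Q = O52, O52 ✓
(P=T, R=F61): row 8 → Q = O76 ✓
(P=T, R=F46): row 9 → Q = O76 ✓
(P=T, R=F60): row 12 → Q = O63 ✓
(P=S, R=F61): row 13 → Q = O85 ✓
Every {P, R} value is associated with a single Q value, so {P, R} -> Q holds.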